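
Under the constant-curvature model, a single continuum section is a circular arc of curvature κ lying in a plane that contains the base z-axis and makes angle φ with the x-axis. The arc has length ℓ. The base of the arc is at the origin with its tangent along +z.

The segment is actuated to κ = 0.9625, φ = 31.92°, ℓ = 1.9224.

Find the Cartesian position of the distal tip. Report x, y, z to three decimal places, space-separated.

1.125 0.701 0.999

θ = κ·ℓ = 0.9625 × 1.9224 = 1.85031 rad
ρ = (1 − cos θ)/κ = (1 − -0.27589)/0.9625 = 1.32560
z = sin θ / κ = 0.96119/0.9625 = 0.99864
x = ρ cos φ = 1.32560 × cos(31.92°) = 1.12515
y = ρ sin φ = 1.32560 × sin(31.92°) = 0.70089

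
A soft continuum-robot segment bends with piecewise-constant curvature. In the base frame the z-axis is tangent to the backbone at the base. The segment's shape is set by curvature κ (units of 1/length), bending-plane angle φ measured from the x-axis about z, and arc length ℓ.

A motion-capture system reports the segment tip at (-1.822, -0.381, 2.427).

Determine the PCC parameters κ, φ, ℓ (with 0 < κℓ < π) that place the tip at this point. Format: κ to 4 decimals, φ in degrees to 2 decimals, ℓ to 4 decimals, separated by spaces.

ρ = √(x²+y²) = √(-1.822² + -0.381²) = 1.86141
φ = atan2(y, x) mod 360° = atan2(-0.381, -1.822) = 191.8110°
|p|² = ρ² + z² = 1.86141² + 2.427² = 9.35517
κ = 2ρ / |p|² = 2×1.86141 / 9.35517 = 0.39794
θ = 2·atan2(ρ, z) = 2·atan2(1.86141, 2.427) = 1.30853 rad
ℓ = θ/κ = 1.30853/0.39794 = 3.28825

0.3979 191.81 3.2883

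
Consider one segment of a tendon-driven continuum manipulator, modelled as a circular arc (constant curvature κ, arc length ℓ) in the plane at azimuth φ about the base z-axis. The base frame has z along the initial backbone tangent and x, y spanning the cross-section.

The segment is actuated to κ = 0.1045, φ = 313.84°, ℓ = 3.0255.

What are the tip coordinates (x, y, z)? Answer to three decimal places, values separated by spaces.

0.329 -0.342 2.975

θ = κ·ℓ = 0.1045 × 3.0255 = 0.31616 rad
ρ = (1 − cos θ)/κ = (1 − 0.95043)/0.1045 = 0.47431
z = sin θ / κ = 0.31092/0.1045 = 2.97535
x = ρ cos φ = 0.47431 × cos(313.84°) = 0.32853
y = ρ sin φ = 0.47431 × sin(313.84°) = -0.34211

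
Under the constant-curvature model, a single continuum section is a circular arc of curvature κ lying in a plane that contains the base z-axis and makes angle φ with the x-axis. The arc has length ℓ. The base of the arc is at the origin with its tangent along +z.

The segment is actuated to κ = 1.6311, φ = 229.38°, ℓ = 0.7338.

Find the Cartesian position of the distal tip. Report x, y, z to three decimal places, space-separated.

-0.253 -0.295 0.571

θ = κ·ℓ = 1.6311 × 0.7338 = 1.19690 rad
ρ = (1 − cos θ)/κ = (1 − 0.36524)/1.6311 = 0.38916
z = sin θ / κ = 0.93091/1.6311 = 0.57073
x = ρ cos φ = 0.38916 × cos(229.38°) = -0.25336
y = ρ sin φ = 0.38916 × sin(229.38°) = -0.29539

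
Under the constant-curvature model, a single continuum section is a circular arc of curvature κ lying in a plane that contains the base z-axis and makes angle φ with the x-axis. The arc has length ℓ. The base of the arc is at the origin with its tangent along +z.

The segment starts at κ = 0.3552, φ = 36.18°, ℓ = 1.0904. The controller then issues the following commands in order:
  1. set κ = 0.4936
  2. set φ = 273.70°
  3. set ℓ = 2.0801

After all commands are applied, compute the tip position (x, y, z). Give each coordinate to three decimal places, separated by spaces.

initial: κ=0.3552, φ=36.18°, ℓ=1.0904
cmd 1: set κ=0.4936 → (κ,φ,ℓ)=(0.4936,36.18°,1.0904) → tip=(0.2312,0.1691,1.0385)
cmd 2: set φ=273.70° → (κ,φ,ℓ)=(0.4936,273.70°,1.0904) → tip=(0.0185,-0.2858,1.0385)
cmd 3: set ℓ=2.0801 → (κ,φ,ℓ)=(0.4936,273.70°,2.0801) → tip=(0.0631,-0.9752,1.7334)

0.063 -0.975 1.733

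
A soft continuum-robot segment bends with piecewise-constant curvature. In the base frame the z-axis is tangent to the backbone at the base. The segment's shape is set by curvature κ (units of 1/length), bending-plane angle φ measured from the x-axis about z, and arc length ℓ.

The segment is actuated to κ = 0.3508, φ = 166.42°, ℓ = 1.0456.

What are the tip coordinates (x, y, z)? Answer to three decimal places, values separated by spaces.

θ = κ·ℓ = 0.3508 × 1.0456 = 0.36680 rad
ρ = (1 − cos θ)/κ = (1 − 0.93348)/0.3508 = 0.18962
z = sin θ / κ = 0.35863/0.3508 = 1.02231
x = ρ cos φ = 0.18962 × cos(166.42°) = -0.18432
y = ρ sin φ = 0.18962 × sin(166.42°) = 0.04452

-0.184 0.045 1.022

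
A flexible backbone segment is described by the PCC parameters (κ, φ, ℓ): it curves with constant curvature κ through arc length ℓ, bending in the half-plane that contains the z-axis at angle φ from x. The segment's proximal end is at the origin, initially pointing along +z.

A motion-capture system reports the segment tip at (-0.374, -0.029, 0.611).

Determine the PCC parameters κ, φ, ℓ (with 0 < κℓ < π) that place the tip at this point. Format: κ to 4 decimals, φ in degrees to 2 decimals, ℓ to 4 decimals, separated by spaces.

ρ = √(x²+y²) = √(-0.374² + -0.029²) = 0.37512
φ = atan2(y, x) mod 360° = atan2(-0.029, -0.374) = 184.4338°
|p|² = ρ² + z² = 0.37512² + 0.611² = 0.51404
κ = 2ρ / |p|² = 2×0.37512 / 0.51404 = 1.45951
θ = 2·atan2(ρ, z) = 2·atan2(0.37512, 0.611) = 1.10123 rad
ℓ = θ/κ = 1.10123/1.45951 = 0.75452

1.4595 184.43 0.7545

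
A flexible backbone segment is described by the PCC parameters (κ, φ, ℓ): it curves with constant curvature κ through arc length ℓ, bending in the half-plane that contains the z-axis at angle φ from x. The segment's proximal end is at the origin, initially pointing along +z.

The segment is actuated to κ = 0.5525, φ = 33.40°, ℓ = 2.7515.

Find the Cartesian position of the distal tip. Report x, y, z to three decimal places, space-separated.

θ = κ·ℓ = 0.5525 × 2.7515 = 1.52020 rad
ρ = (1 − cos θ)/κ = (1 − 0.05057)/0.5525 = 1.71842
z = sin θ / κ = 0.99872/0.5525 = 1.80764
x = ρ cos φ = 1.71842 × cos(33.40°) = 1.43462
y = ρ sin φ = 1.71842 × sin(33.40°) = 0.94596

1.435 0.946 1.808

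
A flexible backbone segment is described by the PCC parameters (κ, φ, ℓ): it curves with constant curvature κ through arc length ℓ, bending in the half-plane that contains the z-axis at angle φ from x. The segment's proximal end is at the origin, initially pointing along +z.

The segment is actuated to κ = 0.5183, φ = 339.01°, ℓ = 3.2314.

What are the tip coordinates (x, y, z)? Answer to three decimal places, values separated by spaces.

θ = κ·ℓ = 0.5183 × 3.2314 = 1.67483 rad
ρ = (1 − cos θ)/κ = (1 − -0.10385)/0.5183 = 2.12975
z = sin θ / κ = 0.99459/0.5183 = 1.91895
x = ρ cos φ = 2.12975 × cos(339.01°) = 1.98843
y = ρ sin φ = 2.12975 × sin(339.01°) = -0.76289

1.988 -0.763 1.919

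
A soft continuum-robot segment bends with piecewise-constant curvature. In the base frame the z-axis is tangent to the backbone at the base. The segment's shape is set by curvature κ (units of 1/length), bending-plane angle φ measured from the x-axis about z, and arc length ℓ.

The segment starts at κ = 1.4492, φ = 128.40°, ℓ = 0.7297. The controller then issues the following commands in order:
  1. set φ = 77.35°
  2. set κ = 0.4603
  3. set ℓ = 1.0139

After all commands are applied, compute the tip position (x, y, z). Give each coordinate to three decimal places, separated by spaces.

0.051 0.227 0.977

initial: κ=1.4492, φ=128.40°, ℓ=0.7297
cmd 1: set φ=77.35° → (κ,φ,ℓ)=(1.4492,77.35°,0.7297) → tip=(0.0769,0.3427,0.6011)
cmd 2: set κ=0.4603 → (κ,φ,ℓ)=(0.4603,77.35°,0.7297) → tip=(0.0266,0.1185,0.7161)
cmd 3: set ℓ=1.0139 → (κ,φ,ℓ)=(0.4603,77.35°,1.0139) → tip=(0.0509,0.2267,0.9775)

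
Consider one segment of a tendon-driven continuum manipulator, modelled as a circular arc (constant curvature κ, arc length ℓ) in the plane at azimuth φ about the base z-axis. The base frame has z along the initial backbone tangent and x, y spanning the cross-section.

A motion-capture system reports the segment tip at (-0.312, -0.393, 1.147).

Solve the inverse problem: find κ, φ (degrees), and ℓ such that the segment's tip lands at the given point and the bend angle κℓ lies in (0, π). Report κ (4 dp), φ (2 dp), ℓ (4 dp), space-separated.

0.6403 231.55 1.2882

ρ = √(x²+y²) = √(-0.312² + -0.393²) = 0.50179
φ = atan2(y, x) mod 360° = atan2(-0.393, -0.312) = 231.5542°
|p|² = ρ² + z² = 0.50179² + 1.147² = 1.56740
κ = 2ρ / |p|² = 2×0.50179 / 1.56740 = 0.64028
θ = 2·atan2(ρ, z) = 2·atan2(0.50179, 1.147) = 0.82479 rad
ℓ = θ/κ = 0.82479/0.64028 = 1.28816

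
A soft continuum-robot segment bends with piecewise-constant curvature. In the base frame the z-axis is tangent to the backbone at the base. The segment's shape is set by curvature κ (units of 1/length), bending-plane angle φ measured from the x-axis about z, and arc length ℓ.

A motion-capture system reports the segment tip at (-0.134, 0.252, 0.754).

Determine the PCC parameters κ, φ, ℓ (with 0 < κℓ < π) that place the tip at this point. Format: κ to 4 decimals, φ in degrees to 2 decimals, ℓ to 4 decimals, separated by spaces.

ρ = √(x²+y²) = √(-0.134² + 0.252²) = 0.28541
φ = atan2(y, x) mod 360° = atan2(0.252, -0.134) = 118.0016°
|p|² = ρ² + z² = 0.28541² + 0.754² = 0.64998
κ = 2ρ / |p|² = 2×0.28541 / 0.64998 = 0.87822
θ = 2·atan2(ρ, z) = 2·atan2(0.28541, 0.754) = 0.72372 rad
ℓ = θ/κ = 0.72372/0.87822 = 0.82408

0.8782 118.00 0.8241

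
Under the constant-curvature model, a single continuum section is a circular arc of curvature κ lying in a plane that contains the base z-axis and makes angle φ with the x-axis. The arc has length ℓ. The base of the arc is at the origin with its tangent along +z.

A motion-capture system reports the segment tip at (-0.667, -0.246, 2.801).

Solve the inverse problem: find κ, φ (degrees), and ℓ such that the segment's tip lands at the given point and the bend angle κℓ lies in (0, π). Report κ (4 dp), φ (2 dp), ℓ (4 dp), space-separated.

0.1703 200.24 2.9198

ρ = √(x²+y²) = √(-0.667² + -0.246²) = 0.71092
φ = atan2(y, x) mod 360° = atan2(-0.246, -0.667) = 200.2448°
|p|² = ρ² + z² = 0.71092² + 2.801² = 8.35101
κ = 2ρ / |p|² = 2×0.71092 / 8.35101 = 0.17026
θ = 2·atan2(ρ, z) = 2·atan2(0.71092, 2.801) = 0.49712 rad
ℓ = θ/κ = 0.49712/0.17026 = 2.91978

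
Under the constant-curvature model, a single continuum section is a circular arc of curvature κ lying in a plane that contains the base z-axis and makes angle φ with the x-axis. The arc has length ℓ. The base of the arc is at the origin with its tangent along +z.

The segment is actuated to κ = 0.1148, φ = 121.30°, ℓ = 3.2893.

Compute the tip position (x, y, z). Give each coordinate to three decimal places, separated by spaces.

θ = κ·ℓ = 0.1148 × 3.2893 = 0.37761 rad
ρ = (1 − cos θ)/κ = (1 − 0.92955)/0.1148 = 0.61369
z = sin θ / κ = 0.36870/0.1148 = 3.21168
x = ρ cos φ = 0.61369 × cos(121.30°) = -0.31883
y = ρ sin φ = 0.61369 × sin(121.30°) = 0.52438

-0.319 0.524 3.212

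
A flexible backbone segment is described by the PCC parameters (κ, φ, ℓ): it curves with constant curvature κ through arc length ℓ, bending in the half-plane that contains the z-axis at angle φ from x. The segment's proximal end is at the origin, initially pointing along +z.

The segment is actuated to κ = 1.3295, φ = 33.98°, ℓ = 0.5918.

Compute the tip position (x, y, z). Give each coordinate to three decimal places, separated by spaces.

0.183 0.124 0.533

θ = κ·ℓ = 1.3295 × 0.5918 = 0.78680 rad
ρ = (1 − cos θ)/κ = (1 − 0.70612)/1.3295 = 0.22105
z = sin θ / κ = 0.70810/1.3295 = 0.53260
x = ρ cos φ = 0.22105 × cos(33.98°) = 0.18330
y = ρ sin φ = 0.22105 × sin(33.98°) = 0.12354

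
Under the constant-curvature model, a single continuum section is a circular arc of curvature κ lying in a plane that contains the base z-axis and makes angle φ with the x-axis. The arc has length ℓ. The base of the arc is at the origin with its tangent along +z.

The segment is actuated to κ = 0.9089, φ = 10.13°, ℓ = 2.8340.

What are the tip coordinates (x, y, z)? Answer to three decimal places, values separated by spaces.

1.997 0.357 0.590

θ = κ·ℓ = 0.9089 × 2.8340 = 2.57582 rad
ρ = (1 − cos θ)/κ = (1 − -0.84418)/0.9089 = 2.02902
z = sin θ / κ = 0.53607/0.9089 = 0.58980
x = ρ cos φ = 2.02902 × cos(10.13°) = 1.99739
y = ρ sin φ = 2.02902 × sin(10.13°) = 0.35687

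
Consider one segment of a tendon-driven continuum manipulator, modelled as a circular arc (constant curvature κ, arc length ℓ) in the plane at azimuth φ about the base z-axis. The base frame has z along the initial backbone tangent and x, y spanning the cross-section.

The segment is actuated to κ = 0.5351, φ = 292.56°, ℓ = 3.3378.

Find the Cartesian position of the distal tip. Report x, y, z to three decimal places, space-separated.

θ = κ·ℓ = 0.5351 × 3.3378 = 1.78606 rad
ρ = (1 − cos θ)/κ = (1 − -0.21360)/0.5351 = 2.26799
z = sin θ / κ = 0.97692/0.5351 = 1.82568
x = ρ cos φ = 2.26799 × cos(292.56°) = 0.87012
y = ρ sin φ = 2.26799 × sin(292.56°) = -2.09444

0.870 -2.094 1.826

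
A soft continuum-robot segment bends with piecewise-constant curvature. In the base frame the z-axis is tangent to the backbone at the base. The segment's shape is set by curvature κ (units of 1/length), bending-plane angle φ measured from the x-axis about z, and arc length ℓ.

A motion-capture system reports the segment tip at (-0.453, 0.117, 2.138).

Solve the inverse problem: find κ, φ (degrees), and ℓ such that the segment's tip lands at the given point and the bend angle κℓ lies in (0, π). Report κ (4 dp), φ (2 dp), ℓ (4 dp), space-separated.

ρ = √(x²+y²) = √(-0.453² + 0.117²) = 0.46787
φ = atan2(y, x) mod 360° = atan2(0.117, -0.453) = 165.5182°
|p|² = ρ² + z² = 0.46787² + 2.138² = 4.78994
κ = 2ρ / |p|² = 2×0.46787 / 4.78994 = 0.19535
θ = 2·atan2(ρ, z) = 2·atan2(0.46787, 2.138) = 0.43087 rad
ℓ = θ/κ = 0.43087/0.19535 = 2.20562

0.1954 165.52 2.2056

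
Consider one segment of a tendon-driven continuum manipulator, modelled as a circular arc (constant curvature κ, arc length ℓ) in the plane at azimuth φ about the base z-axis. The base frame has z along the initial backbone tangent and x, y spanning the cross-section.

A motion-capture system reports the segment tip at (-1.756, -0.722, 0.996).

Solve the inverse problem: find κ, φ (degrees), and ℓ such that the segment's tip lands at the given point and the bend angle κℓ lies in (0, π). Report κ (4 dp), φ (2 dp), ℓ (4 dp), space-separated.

0.8261 202.35 2.6334

ρ = √(x²+y²) = √(-1.756² + -0.722²) = 1.89864
φ = atan2(y, x) mod 360° = atan2(-0.722, -1.756) = 202.3506°
|p|² = ρ² + z² = 1.89864² + 0.996² = 4.59684
κ = 2ρ / |p|² = 2×1.89864 / 4.59684 = 0.82606
θ = 2·atan2(ρ, z) = 2·atan2(1.89864, 0.996) = 2.17535 rad
ℓ = θ/κ = 2.17535/0.82606 = 2.63339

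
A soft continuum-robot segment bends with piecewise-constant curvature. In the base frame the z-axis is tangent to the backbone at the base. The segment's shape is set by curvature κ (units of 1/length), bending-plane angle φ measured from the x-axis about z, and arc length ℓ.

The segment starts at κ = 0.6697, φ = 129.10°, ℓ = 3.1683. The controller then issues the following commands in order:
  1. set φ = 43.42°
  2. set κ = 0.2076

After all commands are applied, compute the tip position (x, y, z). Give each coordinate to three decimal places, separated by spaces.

initial: κ=0.6697, φ=129.10°, ℓ=3.1683
cmd 1: set φ=43.42° → (κ,φ,ℓ)=(0.6697,43.42°,3.1683) → tip=(1.6524,1.5637,1.2722)
cmd 2: set κ=0.2076 → (κ,φ,ℓ)=(0.2076,43.42°,3.1683) → tip=(0.7299,0.6907,2.9447)

0.730 0.691 2.945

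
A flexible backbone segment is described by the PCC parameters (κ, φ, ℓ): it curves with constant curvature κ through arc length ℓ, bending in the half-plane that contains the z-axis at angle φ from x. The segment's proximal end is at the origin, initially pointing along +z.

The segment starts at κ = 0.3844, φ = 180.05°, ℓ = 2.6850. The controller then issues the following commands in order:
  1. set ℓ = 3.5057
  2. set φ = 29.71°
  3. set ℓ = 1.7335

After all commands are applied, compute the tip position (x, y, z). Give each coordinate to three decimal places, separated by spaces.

initial: κ=0.3844, φ=180.05°, ℓ=2.6850
cmd 1: set ℓ=3.5057 → (κ,φ,ℓ)=(0.3844,180.05°,3.5057) → tip=(-2.0256,-0.0018,2.5369)
cmd 2: set φ=29.71° → (κ,φ,ℓ)=(0.3844,29.71°,3.5057) → tip=(1.7593,1.0039,2.5369)
cmd 3: set ℓ=1.7335 → (κ,φ,ℓ)=(0.3844,29.71°,1.7335) → tip=(0.4834,0.2758,1.6080)

0.483 0.276 1.608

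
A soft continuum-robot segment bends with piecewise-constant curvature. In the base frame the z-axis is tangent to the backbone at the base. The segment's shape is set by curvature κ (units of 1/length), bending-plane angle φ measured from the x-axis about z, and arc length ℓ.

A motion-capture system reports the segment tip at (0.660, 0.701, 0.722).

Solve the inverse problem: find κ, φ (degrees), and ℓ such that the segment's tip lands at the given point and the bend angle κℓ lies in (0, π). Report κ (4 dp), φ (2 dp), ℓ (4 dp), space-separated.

ρ = √(x²+y²) = √(0.660² + 0.701²) = 0.96281
φ = atan2(y, x) mod 360° = atan2(0.701, 0.660) = 46.7255°
|p|² = ρ² + z² = 0.96281² + 0.722² = 1.44829
κ = 2ρ / |p|² = 2×0.96281 / 1.44829 = 1.32958
θ = 2·atan2(ρ, z) = 2·atan2(0.96281, 0.722) = 1.85473 rad
ℓ = θ/κ = 1.85473/1.32958 = 1.39497

1.3296 46.73 1.3950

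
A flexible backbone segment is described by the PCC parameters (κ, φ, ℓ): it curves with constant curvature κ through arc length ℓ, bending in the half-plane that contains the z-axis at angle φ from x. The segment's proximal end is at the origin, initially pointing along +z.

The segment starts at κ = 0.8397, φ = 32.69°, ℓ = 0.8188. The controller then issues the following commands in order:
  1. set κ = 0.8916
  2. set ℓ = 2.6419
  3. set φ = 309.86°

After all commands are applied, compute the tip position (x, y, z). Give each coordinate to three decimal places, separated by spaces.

initial: κ=0.8397, φ=32.69°, ℓ=0.8188
cmd 1: set κ=0.8916 → (κ,φ,ℓ)=(0.8916,32.69°,0.8188) → tip=(0.2406,0.1544,0.7480)
cmd 2: set ℓ=2.6419 → (κ,φ,ℓ)=(0.8916,32.69°,2.6419) → tip=(1.6109,1.0338,0.7936)
cmd 3: set φ=309.86° → (κ,φ,ℓ)=(0.8916,309.86°,2.6419) → tip=(1.2268,-1.4693,0.7936)

1.227 -1.469 0.794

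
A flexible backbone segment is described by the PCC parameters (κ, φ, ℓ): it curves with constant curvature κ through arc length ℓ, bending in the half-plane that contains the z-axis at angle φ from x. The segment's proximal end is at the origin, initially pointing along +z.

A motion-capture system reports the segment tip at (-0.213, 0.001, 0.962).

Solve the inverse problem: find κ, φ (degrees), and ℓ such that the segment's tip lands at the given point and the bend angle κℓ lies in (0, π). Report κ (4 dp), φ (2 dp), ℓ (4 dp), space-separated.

0.4388 179.73 0.9931

ρ = √(x²+y²) = √(-0.213² + 0.001²) = 0.21300
φ = atan2(y, x) mod 360° = atan2(0.001, -0.213) = 179.7310°
|p|² = ρ² + z² = 0.21300² + 0.962² = 0.97081
κ = 2ρ / |p|² = 2×0.21300 / 0.97081 = 0.43881
θ = 2·atan2(ρ, z) = 2·atan2(0.21300, 0.962) = 0.43580 rad
ℓ = θ/κ = 0.43580/0.43881 = 0.99314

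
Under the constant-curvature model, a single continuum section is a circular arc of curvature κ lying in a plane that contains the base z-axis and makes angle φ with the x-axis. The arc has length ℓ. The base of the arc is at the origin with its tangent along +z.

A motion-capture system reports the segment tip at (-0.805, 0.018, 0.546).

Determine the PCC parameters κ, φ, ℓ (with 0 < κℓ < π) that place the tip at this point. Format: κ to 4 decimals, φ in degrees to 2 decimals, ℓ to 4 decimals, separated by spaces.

ρ = √(x²+y²) = √(-0.805² + 0.018²) = 0.80520
φ = atan2(y, x) mod 360° = atan2(0.018, -0.805) = 178.7191°
|p|² = ρ² + z² = 0.80520² + 0.546² = 0.94647
κ = 2ρ / |p|² = 2×0.80520 / 0.94647 = 1.70149
θ = 2·atan2(ρ, z) = 2·atan2(0.80520, 0.546) = 1.94985 rad
ℓ = θ/κ = 1.94985/1.70149 = 1.14597

1.7015 178.72 1.1460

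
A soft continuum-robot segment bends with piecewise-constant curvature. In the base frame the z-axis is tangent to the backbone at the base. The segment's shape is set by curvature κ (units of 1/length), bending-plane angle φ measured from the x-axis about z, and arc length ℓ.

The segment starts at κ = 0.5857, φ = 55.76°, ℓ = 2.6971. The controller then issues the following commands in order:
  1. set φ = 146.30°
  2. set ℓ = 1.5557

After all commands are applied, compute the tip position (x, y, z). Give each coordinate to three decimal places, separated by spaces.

initial: κ=0.5857, φ=55.76°, ℓ=2.6971
cmd 1: set φ=146.30° → (κ,φ,ℓ)=(0.5857,146.30°,2.6971) → tip=(-1.4331,0.9557,1.7073)
cmd 2: set ℓ=1.5557 → (κ,φ,ℓ)=(0.5857,146.30°,1.5557) → tip=(-0.5500,0.3668,1.3492)

-0.550 0.367 1.349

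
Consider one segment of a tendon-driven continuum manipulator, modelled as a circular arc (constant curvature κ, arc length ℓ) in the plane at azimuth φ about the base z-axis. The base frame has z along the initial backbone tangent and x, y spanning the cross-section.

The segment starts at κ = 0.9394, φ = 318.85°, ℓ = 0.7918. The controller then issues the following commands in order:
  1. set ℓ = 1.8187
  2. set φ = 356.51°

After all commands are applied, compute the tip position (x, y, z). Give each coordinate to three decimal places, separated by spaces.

1.208 -0.074 1.054

initial: κ=0.9394, φ=318.85°, ℓ=0.7918
cmd 1: set ℓ=1.8187 → (κ,φ,ℓ)=(0.9394,318.85°,1.8187) → tip=(0.9116,-0.7966,1.0544)
cmd 2: set φ=356.51° → (κ,φ,ℓ)=(0.9394,356.51°,1.8187) → tip=(1.2084,-0.0737,1.0544)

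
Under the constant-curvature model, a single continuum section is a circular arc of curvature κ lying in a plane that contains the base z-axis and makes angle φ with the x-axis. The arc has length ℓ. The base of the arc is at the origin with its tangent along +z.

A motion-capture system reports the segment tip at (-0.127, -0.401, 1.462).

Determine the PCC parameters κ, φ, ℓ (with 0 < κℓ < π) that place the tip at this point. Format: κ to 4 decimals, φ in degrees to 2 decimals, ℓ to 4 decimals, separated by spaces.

0.3635 252.43 1.5414

ρ = √(x²+y²) = √(-0.127² + -0.401²) = 0.42063
φ = atan2(y, x) mod 360° = atan2(-0.401, -0.127) = 252.4266°
|p|² = ρ² + z² = 0.42063² + 1.462² = 2.31437
κ = 2ρ / |p|² = 2×0.42063 / 2.31437 = 0.36349
θ = 2·atan2(ρ, z) = 2·atan2(0.42063, 1.462) = 0.56029 rad
ℓ = θ/κ = 0.56029/0.36349 = 1.54139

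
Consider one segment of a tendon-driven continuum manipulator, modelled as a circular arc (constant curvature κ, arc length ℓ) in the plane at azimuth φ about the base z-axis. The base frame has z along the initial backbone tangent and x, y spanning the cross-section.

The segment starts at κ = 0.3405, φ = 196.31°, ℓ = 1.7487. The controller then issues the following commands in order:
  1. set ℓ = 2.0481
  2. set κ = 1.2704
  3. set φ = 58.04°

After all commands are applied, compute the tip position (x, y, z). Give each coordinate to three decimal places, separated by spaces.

0.774 1.241 0.404

initial: κ=0.3405, φ=196.31°, ℓ=1.7487
cmd 1: set ℓ=2.0481 → (κ,φ,ℓ)=(0.3405,196.31°,2.0481) → tip=(-0.6581,-0.1926,1.8861)
cmd 2: set κ=1.2704 → (κ,φ,ℓ)=(1.2704,196.31°,2.0481) → tip=(-1.4036,-0.4107,0.4045)
cmd 3: set φ=58.04° → (κ,φ,ℓ)=(1.2704,58.04°,2.0481) → tip=(0.7741,1.2408,0.4045)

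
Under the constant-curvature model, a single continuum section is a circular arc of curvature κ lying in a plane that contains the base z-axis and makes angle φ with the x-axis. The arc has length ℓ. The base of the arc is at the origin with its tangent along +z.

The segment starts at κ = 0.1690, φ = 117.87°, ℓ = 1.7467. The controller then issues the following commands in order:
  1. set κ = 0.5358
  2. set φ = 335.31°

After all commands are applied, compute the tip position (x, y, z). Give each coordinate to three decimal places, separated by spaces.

initial: κ=0.1690, φ=117.87°, ℓ=1.7467
cmd 1: set κ=0.5358 → (κ,φ,ℓ)=(0.5358,117.87°,1.7467) → tip=(-0.3550,0.6713,1.5027)
cmd 2: set φ=335.31° → (κ,φ,ℓ)=(0.5358,335.31°,1.7467) → tip=(0.6900,-0.3172,1.5027)

0.690 -0.317 1.503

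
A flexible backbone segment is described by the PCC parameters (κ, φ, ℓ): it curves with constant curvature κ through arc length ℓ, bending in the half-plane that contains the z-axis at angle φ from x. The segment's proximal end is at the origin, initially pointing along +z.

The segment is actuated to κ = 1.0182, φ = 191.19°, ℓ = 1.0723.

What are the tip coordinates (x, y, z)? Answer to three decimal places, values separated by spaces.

θ = κ·ℓ = 1.0182 × 1.0723 = 1.09182 rad
ρ = (1 − cos θ)/κ = (1 − 0.46087)/1.0182 = 0.52949
z = sin θ / κ = 0.88747/1.0182 = 0.87160
x = ρ cos φ = 0.52949 × cos(191.19°) = -0.51942
y = ρ sin φ = 0.52949 × sin(191.19°) = -0.10275

-0.519 -0.103 0.872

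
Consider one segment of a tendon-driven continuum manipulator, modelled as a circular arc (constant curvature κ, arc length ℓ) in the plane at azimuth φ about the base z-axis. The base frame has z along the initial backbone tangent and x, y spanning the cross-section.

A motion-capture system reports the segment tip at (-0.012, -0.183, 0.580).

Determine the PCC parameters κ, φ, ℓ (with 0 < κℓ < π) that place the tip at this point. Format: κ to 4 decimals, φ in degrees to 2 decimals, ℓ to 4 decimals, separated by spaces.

0.9912 266.25 0.6179

ρ = √(x²+y²) = √(-0.012² + -0.183²) = 0.18339
φ = atan2(y, x) mod 360° = atan2(-0.183, -0.012) = 266.2483°
|p|² = ρ² + z² = 0.18339² + 0.580² = 0.37003
κ = 2ρ / |p|² = 2×0.18339 / 0.37003 = 0.99123
θ = 2·atan2(ρ, z) = 2·atan2(0.18339, 0.580) = 0.61249 rad
ℓ = θ/κ = 0.61249/0.99123 = 0.61792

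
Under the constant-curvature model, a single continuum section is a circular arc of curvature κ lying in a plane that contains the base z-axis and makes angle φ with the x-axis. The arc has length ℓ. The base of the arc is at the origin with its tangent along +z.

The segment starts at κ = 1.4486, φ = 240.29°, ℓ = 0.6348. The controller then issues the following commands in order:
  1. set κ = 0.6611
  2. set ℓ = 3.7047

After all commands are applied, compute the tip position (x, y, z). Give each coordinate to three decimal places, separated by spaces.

-1.327 -2.325 0.966

initial: κ=1.4486, φ=240.29°, ℓ=0.6348
cmd 1: set κ=0.6611 → (κ,φ,ℓ)=(0.6611,240.29°,0.6348) → tip=(-0.0651,-0.1140,0.6163)
cmd 2: set ℓ=3.7047 → (κ,φ,ℓ)=(0.6611,240.29°,3.7047) → tip=(-1.3267,-2.3250,0.9657)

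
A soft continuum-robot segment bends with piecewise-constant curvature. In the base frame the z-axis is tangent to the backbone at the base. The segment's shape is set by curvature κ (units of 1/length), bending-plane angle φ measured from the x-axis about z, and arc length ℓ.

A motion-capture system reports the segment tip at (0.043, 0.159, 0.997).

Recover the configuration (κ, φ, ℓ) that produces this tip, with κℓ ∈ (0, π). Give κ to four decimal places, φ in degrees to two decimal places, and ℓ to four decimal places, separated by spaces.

0.3226 74.87 1.0150

ρ = √(x²+y²) = √(0.043² + 0.159²) = 0.16471
φ = atan2(y, x) mod 360° = atan2(0.159, 0.043) = 74.8669°
|p|² = ρ² + z² = 0.16471² + 0.997² = 1.02114
κ = 2ρ / |p|² = 2×0.16471 / 1.02114 = 0.32260
θ = 2·atan2(ρ, z) = 2·atan2(0.16471, 0.997) = 0.32746 rad
ℓ = θ/κ = 0.32746/0.32260 = 1.01504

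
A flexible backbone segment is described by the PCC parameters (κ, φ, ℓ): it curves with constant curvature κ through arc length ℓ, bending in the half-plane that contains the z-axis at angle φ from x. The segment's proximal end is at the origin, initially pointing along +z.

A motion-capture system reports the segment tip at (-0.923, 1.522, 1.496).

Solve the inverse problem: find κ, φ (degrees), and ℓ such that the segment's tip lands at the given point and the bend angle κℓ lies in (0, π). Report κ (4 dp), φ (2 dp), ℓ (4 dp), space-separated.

0.6585 121.23 2.6482

ρ = √(x²+y²) = √(-0.923² + 1.522²) = 1.78000
φ = atan2(y, x) mod 360° = atan2(1.522, -0.923) = 121.2343°
|p|² = ρ² + z² = 1.78000² + 1.496² = 5.40643
κ = 2ρ / |p|² = 2×1.78000 / 5.40643 = 0.65848
θ = 2·atan2(ρ, z) = 2·atan2(1.78000, 1.496) = 1.74375 rad
ℓ = θ/κ = 1.74375/0.65848 = 2.64815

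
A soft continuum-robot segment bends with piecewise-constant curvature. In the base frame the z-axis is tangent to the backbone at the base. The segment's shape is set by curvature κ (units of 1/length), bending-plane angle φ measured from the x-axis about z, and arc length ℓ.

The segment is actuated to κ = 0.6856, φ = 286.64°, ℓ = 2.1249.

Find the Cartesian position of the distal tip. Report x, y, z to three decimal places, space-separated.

θ = κ·ℓ = 0.6856 × 2.1249 = 1.45683 rad
ρ = (1 − cos θ)/κ = (1 − 0.11372)/0.6856 = 1.29271
z = sin θ / κ = 0.99351/0.6856 = 1.44911
x = ρ cos φ = 1.29271 × cos(286.64°) = 0.37018
y = ρ sin φ = 1.29271 × sin(286.64°) = -1.23857

0.370 -1.239 1.449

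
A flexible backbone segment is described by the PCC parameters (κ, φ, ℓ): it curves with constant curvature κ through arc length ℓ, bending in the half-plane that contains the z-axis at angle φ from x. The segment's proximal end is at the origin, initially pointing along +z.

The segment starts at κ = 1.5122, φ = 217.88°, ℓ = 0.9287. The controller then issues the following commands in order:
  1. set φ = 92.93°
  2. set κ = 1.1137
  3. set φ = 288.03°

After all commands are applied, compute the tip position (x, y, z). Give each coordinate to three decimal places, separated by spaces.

initial: κ=1.5122, φ=217.88°, ℓ=0.9287
cmd 1: set φ=92.93° → (κ,φ,ℓ)=(1.5122,92.93°,0.9287) → tip=(-0.0282,0.5510,0.6522)
cmd 2: set κ=1.1137 → (κ,φ,ℓ)=(1.1137,92.93°,0.9287) → tip=(-0.0224,0.4384,0.7718)
cmd 3: set φ=288.03° → (κ,φ,ℓ)=(1.1137,288.03°,0.9287) → tip=(0.1359,-0.4174,0.7718)

0.136 -0.417 0.772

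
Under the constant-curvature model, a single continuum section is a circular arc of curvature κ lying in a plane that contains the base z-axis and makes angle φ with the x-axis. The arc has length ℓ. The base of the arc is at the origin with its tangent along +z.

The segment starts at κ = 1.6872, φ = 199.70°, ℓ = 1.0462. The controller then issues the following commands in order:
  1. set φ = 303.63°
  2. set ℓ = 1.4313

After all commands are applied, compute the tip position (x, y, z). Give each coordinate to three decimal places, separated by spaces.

initial: κ=1.6872, φ=199.70°, ℓ=1.0462
cmd 1: set φ=303.63° → (κ,φ,ℓ)=(1.6872,303.63°,1.0462) → tip=(0.3916,-0.5888,0.5815)
cmd 2: set ℓ=1.4313 → (κ,φ,ℓ)=(1.6872,303.63°,1.4313) → tip=(0.5736,-0.8623,0.3938)

0.574 -0.862 0.394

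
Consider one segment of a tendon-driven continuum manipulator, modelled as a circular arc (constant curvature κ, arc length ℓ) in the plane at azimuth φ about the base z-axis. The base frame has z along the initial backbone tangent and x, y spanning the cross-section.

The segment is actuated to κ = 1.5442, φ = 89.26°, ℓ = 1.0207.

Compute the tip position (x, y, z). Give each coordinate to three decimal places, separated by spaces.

θ = κ·ℓ = 1.5442 × 1.0207 = 1.57616 rad
ρ = (1 − cos θ)/κ = (1 − -0.00537)/1.5442 = 0.65106
z = sin θ / κ = 0.99999/1.5442 = 0.64758
x = ρ cos φ = 0.65106 × cos(89.26°) = 0.00841
y = ρ sin φ = 0.65106 × sin(89.26°) = 0.65101

0.008 0.651 0.648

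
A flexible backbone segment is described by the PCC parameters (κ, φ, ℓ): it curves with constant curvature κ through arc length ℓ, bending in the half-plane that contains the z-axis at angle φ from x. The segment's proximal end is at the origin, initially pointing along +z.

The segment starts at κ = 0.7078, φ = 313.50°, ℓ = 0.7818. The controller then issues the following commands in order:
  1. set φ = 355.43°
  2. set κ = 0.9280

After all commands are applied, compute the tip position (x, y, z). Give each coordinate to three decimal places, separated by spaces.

0.271 -0.022 0.715

initial: κ=0.7078, φ=313.50°, ℓ=0.7818
cmd 1: set φ=355.43° → (κ,φ,ℓ)=(0.7078,355.43°,0.7818) → tip=(0.2102,-0.0168,0.7425)
cmd 2: set κ=0.9280 → (κ,φ,ℓ)=(0.9280,355.43°,0.7818) → tip=(0.2705,-0.0216,0.7150)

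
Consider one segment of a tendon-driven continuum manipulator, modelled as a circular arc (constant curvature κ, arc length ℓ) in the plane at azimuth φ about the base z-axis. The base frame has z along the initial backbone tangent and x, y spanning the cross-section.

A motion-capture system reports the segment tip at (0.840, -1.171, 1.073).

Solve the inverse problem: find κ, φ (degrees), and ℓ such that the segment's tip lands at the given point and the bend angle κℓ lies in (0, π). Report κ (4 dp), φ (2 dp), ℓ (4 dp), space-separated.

0.8928 305.65 2.0850

ρ = √(x²+y²) = √(0.840² + -1.171²) = 1.44112
φ = atan2(y, x) mod 360° = atan2(-1.171, 0.840) = 305.6532°
|p|² = ρ² + z² = 1.44112² + 1.073² = 3.22817
κ = 2ρ / |p|² = 2×1.44112 / 3.22817 = 0.89284
θ = 2·atan2(ρ, z) = 2·atan2(1.44112, 1.073) = 1.86158 rad
ℓ = θ/κ = 1.86158/0.89284 = 2.08500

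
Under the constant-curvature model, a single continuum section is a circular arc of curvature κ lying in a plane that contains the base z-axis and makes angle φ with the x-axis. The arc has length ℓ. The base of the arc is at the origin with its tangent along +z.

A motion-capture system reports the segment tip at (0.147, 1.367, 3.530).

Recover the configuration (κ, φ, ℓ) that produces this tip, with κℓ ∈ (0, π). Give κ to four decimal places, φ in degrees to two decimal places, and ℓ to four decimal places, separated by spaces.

0.1916 83.86 3.8768

ρ = √(x²+y²) = √(0.147² + 1.367²) = 1.37488
φ = atan2(y, x) mod 360° = atan2(1.367, 0.147) = 83.8623°
|p|² = ρ² + z² = 1.37488² + 3.530² = 14.35120
κ = 2ρ / |p|² = 2×1.37488 / 14.35120 = 0.19161
θ = 2·atan2(ρ, z) = 2·atan2(1.37488, 3.530) = 0.74282 rad
ℓ = θ/κ = 0.74282/0.19161 = 3.87682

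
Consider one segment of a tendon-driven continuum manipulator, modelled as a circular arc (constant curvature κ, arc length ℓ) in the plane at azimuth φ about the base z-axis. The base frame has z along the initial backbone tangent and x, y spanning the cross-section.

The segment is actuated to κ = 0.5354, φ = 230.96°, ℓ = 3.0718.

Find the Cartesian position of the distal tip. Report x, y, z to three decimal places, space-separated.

-1.263 -1.558 1.863

θ = κ·ℓ = 0.5354 × 3.0718 = 1.64464 rad
ρ = (1 − cos θ)/κ = (1 − -0.07378)/0.5354 = 2.00556
z = sin θ / κ = 0.99727/0.5354 = 1.86267
x = ρ cos φ = 2.00556 × cos(230.96°) = -1.26323
y = ρ sin φ = 2.00556 × sin(230.96°) = -1.55773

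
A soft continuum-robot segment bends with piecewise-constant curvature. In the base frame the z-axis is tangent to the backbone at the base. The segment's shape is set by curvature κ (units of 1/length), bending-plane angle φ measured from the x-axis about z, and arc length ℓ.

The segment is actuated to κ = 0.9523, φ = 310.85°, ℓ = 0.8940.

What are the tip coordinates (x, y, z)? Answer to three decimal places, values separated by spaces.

θ = κ·ℓ = 0.9523 × 0.8940 = 0.85136 rad
ρ = (1 − cos θ)/κ = (1 − 0.65896)/0.9523 = 0.35812
z = sin θ / κ = 0.75217/0.9523 = 0.78985
x = ρ cos φ = 0.35812 × cos(310.85°) = 0.23424
y = ρ sin φ = 0.35812 × sin(310.85°) = -0.27089

0.234 -0.271 0.790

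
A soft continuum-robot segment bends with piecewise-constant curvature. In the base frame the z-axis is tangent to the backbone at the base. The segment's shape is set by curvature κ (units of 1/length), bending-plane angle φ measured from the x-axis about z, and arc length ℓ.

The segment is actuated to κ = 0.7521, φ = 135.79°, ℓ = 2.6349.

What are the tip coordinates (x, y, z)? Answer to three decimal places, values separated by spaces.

-1.334 1.297 1.219

θ = κ·ℓ = 0.7521 × 2.6349 = 1.98171 rad
ρ = (1 − cos θ)/κ = (1 − -0.39945)/0.7521 = 1.86072
z = sin θ / κ = 0.91676/0.7521 = 1.21893
x = ρ cos φ = 1.86072 × cos(135.79°) = -1.33374
y = ρ sin φ = 1.86072 × sin(135.79°) = 1.29746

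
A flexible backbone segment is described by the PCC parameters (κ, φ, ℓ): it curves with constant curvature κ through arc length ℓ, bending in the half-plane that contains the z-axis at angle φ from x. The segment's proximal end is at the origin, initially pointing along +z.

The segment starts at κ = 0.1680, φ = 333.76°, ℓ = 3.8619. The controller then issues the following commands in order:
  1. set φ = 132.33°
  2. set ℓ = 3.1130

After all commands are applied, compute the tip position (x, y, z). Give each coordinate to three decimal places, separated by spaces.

initial: κ=0.1680, φ=333.76°, ℓ=3.8619
cmd 1: set φ=132.33° → (κ,φ,ℓ)=(0.1680,132.33°,3.8619) → tip=(-0.8145,0.8941,3.5966)
cmd 2: set ℓ=3.1130 → (κ,φ,ℓ)=(0.1680,132.33°,3.1130) → tip=(-0.5358,0.5882,2.9730)

-0.536 0.588 2.973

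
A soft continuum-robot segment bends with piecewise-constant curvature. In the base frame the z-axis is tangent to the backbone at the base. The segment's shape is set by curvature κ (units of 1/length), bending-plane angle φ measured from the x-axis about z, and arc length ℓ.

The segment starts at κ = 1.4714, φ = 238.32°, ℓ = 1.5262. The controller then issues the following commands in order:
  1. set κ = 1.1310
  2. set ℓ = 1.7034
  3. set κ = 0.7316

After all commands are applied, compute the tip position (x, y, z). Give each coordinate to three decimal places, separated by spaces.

initial: κ=1.4714, φ=238.32°, ℓ=1.5262
cmd 1: set κ=1.1310 → (κ,φ,ℓ)=(1.1310,238.32°,1.5262) → tip=(-0.5362,-0.8688,0.8735)
cmd 2: set ℓ=1.7034 → (κ,φ,ℓ)=(1.1310,238.32°,1.7034) → tip=(-0.6261,-1.0145,0.8288)
cmd 3: set κ=0.7316 → (κ,φ,ℓ)=(0.7316,238.32°,1.7034) → tip=(-0.4889,-0.7922,1.2955)

-0.489 -0.792 1.295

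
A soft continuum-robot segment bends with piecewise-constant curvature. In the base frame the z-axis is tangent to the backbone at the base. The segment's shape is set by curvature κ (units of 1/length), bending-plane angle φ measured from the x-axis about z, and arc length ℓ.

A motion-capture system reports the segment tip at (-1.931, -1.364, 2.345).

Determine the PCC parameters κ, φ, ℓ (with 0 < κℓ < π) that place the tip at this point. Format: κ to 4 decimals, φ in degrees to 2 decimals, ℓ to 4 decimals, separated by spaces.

ρ = √(x²+y²) = √(-1.931² + -1.364²) = 2.36416
φ = atan2(y, x) mod 360° = atan2(-1.364, -1.931) = 215.2362°
|p|² = ρ² + z² = 2.36416² + 2.345² = 11.08828
κ = 2ρ / |p|² = 2×2.36416 / 11.08828 = 0.42643
θ = 2·atan2(ρ, z) = 2·atan2(2.36416, 2.345) = 1.57893 rad
ℓ = θ/κ = 1.57893/0.42643 = 3.70272

0.4264 215.24 3.7027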